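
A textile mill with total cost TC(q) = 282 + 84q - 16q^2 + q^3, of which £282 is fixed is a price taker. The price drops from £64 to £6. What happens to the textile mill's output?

Output falls from 10 to 0 (the firm shuts down)

AVC = 84 - 16q + q^2, minimized at q = 8 where min AVC = £20. MC = 84 - 32q + 3q^2.
At P = £64 ≥ min AVC, set P = MC on the rising branch: q = 10.
At P = £6 < min AVC = £20, price no longer covers variable cost at any output, so the firm shuts down: q = 0.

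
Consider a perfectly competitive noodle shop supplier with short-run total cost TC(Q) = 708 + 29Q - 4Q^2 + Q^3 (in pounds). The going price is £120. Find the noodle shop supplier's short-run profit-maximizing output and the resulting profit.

AVC = 29 - 4Q + Q^2 has its minimum £25 at Q = 2; price £120 clears that bar, so the firm operates.
With MC = 29 - 8Q + 3Q^2, P = MC on the upward-sloping part at Q* = 7.
TR = 120·7 = 840. TC = 708 + 350 = 1058. Profit = 840 − 1058 = -£218.
That loss of £218 beats the £708 the firm would lose by shutting down; producing recovers £490 of fixed cost.

Profit = -£218 at Q = 7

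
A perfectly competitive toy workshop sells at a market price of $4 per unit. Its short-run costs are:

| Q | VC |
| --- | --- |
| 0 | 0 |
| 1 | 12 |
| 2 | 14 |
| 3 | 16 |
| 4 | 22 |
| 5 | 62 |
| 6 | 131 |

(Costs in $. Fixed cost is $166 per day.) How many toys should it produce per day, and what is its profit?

Q = 0 (shut down); profit = -$166

Compute π = P·Q − TC at each output: Q=0: -166; Q=1: -174; Q=2: -172; Q=3: -170; Q=4: -172; Q=5: -208; Q=6: -273.
Profit is highest at Q = 0. Equivalently, the lowest AVC in the table is 16/3 ≈ $5.33 at Q = 3, and P = $4 falls below it — price never covers variable cost, so the firm shuts down and loses only its fixed cost.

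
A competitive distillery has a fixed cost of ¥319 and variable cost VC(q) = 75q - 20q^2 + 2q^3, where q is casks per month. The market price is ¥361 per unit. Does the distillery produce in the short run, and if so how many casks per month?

Produce at q = 11

From TC, MC = TC'(q) = 75 - 40q + 6q^2 and AVC = VC/q = 75 - 20q + 2q^2.
AVC is minimized where dAVC/dq = -20 + 4q = 0, at q = 5; min AVC = 75 - 20·5 + 2·5^2 = ¥25.
P = ¥361 exceeds min AVC = ¥25, so the firm stays open.
Solving P = MC: -286 - 40q + 6q^2 = 0 ⇒ q = -13/3 or 11. On the upward-sloping branch, q* = 11.
Check: AVC at q = 11 is ¥97 ≤ P, so revenue covers variable cost.
Profit = P·q − TC = 361·11 − 1386 = ¥2585.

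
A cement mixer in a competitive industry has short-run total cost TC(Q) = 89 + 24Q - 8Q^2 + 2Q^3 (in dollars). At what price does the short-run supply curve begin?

Short-run supply begins at min AVC. From VC = 24Q - 8Q^2 + 2Q^3, AVC = 24 - 8Q + 2Q^2.
At the minimum of AVC, MC = AVC. MC = 24 - 16Q + 6Q^2; setting MC = AVC gives 4Q^2 - 8Q = 0, so Q = 2. min AVC = 16.
The firm shuts down for any P below $16.

$16 per unit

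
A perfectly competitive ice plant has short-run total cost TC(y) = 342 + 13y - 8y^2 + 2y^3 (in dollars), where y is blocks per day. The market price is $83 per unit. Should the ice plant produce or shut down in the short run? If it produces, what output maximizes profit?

Produce at y = 5

Strip out fixed cost: VC = 13y - 8y^2 + 2y^3. Then AVC = 13 - 8y + 2y^2 and MC = 13 - 16y + 6y^2.
AVC is minimized where dAVC/dy = -8 + 4y = 0, at y = 2; min AVC = 13 - 8·2 + 2·2^2 = $5.
Since P = $83 ≥ min AVC = $5, price covers variable cost and the firm should produce.
P = MC gives -70 - 16y + 6y^2 = 0, with roots -7/3 and 5. Take the larger (rising MC): y* = 5.
Check: AVC at y = 5 is $23 ≤ P, so revenue covers variable cost.
Profit = P·y − TC = 83·5 − 457 = -$42, a loss, but smaller than the $342 fixed cost the firm would lose by shutting down.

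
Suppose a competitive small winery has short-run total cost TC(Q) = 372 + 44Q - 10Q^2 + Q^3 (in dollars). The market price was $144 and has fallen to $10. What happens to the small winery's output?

Output falls from 10 to 0 (the firm shuts down)

AVC = 44 - 10Q + Q^2, minimized at Q = 5 where min AVC = $19. MC = 44 - 20Q + 3Q^2.
At P = $144 ≥ min AVC, set P = MC on the rising branch: Q = 10.
At P = $10 < min AVC = $19, price no longer covers variable cost at any output, so the firm shuts down: Q = 0.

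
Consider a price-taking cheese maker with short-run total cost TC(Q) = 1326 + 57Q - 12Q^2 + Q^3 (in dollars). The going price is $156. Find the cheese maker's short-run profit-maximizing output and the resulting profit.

Profit = -$116 at Q = 11

AVC = 57 - 12Q + Q^2; min AVC = $21 at Q = 6. Since P = $156 ≥ min AVC, the firm produces.
With MC = 57 - 24Q + 3Q^2, P = MC on the upward-sloping part at Q* = 11.
TR = 156·11 = 1716. TC = 1326 + 506 = 1832. Profit = 1716 − 1832 = -$116.
Shutting down would mean losing the fixed cost of $1326, so operating at a loss of $116 is better by $1210.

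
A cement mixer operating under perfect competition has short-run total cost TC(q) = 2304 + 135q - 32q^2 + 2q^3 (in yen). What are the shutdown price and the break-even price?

AVC = 135 - 32q + 2q^2; minimized at q = 8, giving min AVC = ¥7. That is the shutdown price.
ATC = 2304/q + 135 - 32q + 2q^2. Setting dATC/dq = −2304/q^2 − 32 + 4q = 0 gives q = 12 (since 4·12^3 − 32·12^2 = 2304).
min ATC = 2304/12 + 135 − 32·12 + 2·12^2 = ¥231. That is the break-even price.
For ¥7 ≤ P < ¥231 the firm produces at a loss; below ¥7 it shuts down.

Shutdown price = ¥7; break-even price = ¥231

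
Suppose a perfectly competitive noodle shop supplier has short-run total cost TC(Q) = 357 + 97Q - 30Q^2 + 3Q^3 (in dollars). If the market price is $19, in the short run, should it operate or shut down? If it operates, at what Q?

Shut down

Variable cost is VC = 97Q - 30Q^2 + 3Q^3, so AVC = VC/Q = 97 - 30Q + 3Q^2 and MC = dTC/dQ = 97 - 60Q + 9Q^2.
AVC hits its minimum where MC = AVC, at Q = 5, giving min AVC = 97 - 30·5 + 3·5^2 = $22.
With P < min AVC ($19 < $22), every unit sold adds to the loss.
Shutting down limits the loss to fixed cost, $357.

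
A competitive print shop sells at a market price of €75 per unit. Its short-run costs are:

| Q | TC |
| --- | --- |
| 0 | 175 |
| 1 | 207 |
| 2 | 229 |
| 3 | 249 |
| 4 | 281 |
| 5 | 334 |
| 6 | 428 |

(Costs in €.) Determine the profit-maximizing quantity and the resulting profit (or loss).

Q = 5; profit = €41

Profit at each row (π = 75Q − TC): Q=0: -175; Q=1: -132; Q=2: -79; Q=3: -24; Q=4: 19; Q=5: 41; Q=6: 22.
Profit is maximized at Q = 5. AVC there is 159/5 = €31.80 ≤ P, so producing beats shutting down (which would give -€175).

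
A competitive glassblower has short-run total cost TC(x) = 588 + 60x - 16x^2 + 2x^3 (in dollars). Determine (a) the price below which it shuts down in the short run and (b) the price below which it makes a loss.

AVC = 60 - 16x + 2x^2; minimized at x = 4, giving min AVC = $28. That is the shutdown price.
ATC = 588/x + 60 - 16x + 2x^2. Setting dATC/dx = −588/x^2 − 16 + 4x = 0 gives x = 7 (since 4·7^3 − 16·7^2 = 588).
min ATC = 588/7 + 60 − 16·7 + 2·7^2 = $130. That is the break-even price.
For $28 ≤ P < $130 the firm produces at a loss; below $28 it shuts down.

Shutdown price = $28; break-even price = $130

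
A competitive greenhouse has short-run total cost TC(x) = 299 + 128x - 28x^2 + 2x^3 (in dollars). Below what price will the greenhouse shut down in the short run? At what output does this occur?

The firm shuts down when price falls below the minimum of average variable cost. AVC = VC/x = 128 - 28x + 2x^2.
At the minimum of AVC, MC = AVC. MC = 128 - 56x + 6x^2; setting MC = AVC gives 4x^2 - 28x = 0, so x = 7. min AVC = 30.
The firm shuts down for any P below $30.

$30 per unit, at x = 7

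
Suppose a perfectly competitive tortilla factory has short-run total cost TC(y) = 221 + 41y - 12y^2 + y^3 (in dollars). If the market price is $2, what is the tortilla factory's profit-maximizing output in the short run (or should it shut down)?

Strip out fixed cost: VC = 41y - 12y^2 + y^3. Then AVC = 41 - 12y + y^2 and MC = 41 - 24y + 3y^2.
The AVC parabola has its vertex at y = 12/2 = 6, where AVC = 41 - 12·6 + 6^2 = $5.
With P < min AVC ($2 < $5), every unit sold adds to the loss.
The firm minimizes its loss by shutting down and losing only its fixed cost of $221.

Shut down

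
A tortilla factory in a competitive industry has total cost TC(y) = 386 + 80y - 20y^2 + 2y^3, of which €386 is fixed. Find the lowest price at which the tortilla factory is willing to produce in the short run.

The firm shuts down when price falls below the minimum of average variable cost. AVC = VC/y = 80 - 20y + 2y^2.
At the minimum of AVC, MC = AVC. MC = 80 - 40y + 6y^2; setting MC = AVC gives 4y^2 - 20y = 0, so y = 5. min AVC = 30.
So the shutdown price is €30.

€30 per unit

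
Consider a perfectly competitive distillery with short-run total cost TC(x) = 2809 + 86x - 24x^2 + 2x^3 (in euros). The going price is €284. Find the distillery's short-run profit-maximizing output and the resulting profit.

AVC = 86 - 24x + 2x^2 has its minimum €14 at x = 6; price €284 clears that bar, so the firm operates.
With MC = 86 - 48x + 6x^2, P = MC on the upward-sloping part at x* = 11.
TR = 284·11 = 3124. TC = 2809 + 704 = 3513. Profit = 3124 − 3513 = -€389.
That loss of €389 beats the €2809 the firm would lose by shutting down; producing recovers €2420 of fixed cost.

Profit = -€389 at x = 11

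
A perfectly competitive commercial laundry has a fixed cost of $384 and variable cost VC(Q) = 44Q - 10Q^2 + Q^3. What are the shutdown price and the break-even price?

Shutdown price = $19; break-even price = $76

Shutdown price = min AVC. AVC = 44 - 10Q + Q^2, with vertex at Q = 5 and minimum $19.
ATC = 384/Q + 44 - 10Q + Q^2. Setting dATC/dQ = −384/Q^2 − 10 + 2Q = 0 gives Q = 8 (since 2·8^3 − 10·8^2 = 384).
min ATC = 384/8 + 44 − 10·8 + 8^2 = $76. That is the break-even price.
Between these two prices the firm operates at a loss; above $76 it earns a profit.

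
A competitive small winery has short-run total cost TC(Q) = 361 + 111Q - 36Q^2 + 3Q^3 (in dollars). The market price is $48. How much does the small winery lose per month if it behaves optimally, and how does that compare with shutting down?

Profit = -$67 at Q = 7

AVC = 111 - 36Q + 3Q^2 has its minimum $3 at Q = 6; price $48 clears that bar, so the firm operates.
MC = 111 - 72Q + 9Q^2. Setting P = MC and taking the root on the rising branch gives Q* = 7.
TR = 48·7 = 336. TC = 361 + 42 = 403. Profit = 336 − 403 = -$67.
By producing, the firm covers all variable cost plus $294 of fixed cost; shutting down would lose the full $361.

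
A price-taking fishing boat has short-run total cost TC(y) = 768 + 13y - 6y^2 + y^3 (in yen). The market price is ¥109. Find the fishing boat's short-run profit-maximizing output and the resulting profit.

AVC = 13 - 6y + y^2 has its minimum ¥4 at y = 3; price ¥109 clears that bar, so the firm operates.
MC = 13 - 12y + 3y^2. Setting P = MC and taking the root on the rising branch gives y* = 8.
TR = 109·8 = 872. TC = 768 + 232 = 1000. Profit = 872 − 1000 = -¥128.
By producing, the firm covers all variable cost plus ¥640 of fixed cost; shutting down would lose the full ¥768.

Profit = -¥128 at y = 8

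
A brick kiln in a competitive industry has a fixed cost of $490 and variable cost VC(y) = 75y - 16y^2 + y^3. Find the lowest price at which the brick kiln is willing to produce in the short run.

Short-run supply begins at min AVC. From VC = 75y - 16y^2 + y^3, AVC = 75 - 16y + y^2.
dAVC/dy = -16 + 2y = 0 gives y = 8. min AVC = 75 - 16·8 + 8^2 = 11.
So the shutdown price is $11.

$11 per unit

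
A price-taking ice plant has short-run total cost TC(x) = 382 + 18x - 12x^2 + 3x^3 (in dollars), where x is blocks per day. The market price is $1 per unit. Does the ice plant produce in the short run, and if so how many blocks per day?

Strip out fixed cost: VC = 18x - 12x^2 + 3x^3. Then AVC = 18 - 12x + 3x^2 and MC = 18 - 24x + 9x^2.
AVC hits its minimum where MC = AVC, at x = 2, giving min AVC = 18 - 12·2 + 3·2^2 = $6.
Since P = $1 < min AVC = $6, price fails to cover variable cost at any output.
The firm minimizes its loss by shutting down and losing only its fixed cost of $382.

Shut down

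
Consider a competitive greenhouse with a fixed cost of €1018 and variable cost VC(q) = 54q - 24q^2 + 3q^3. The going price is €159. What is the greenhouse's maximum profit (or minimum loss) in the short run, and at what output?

Profit = -€136 at q = 7

AVC = 54 - 24q + 3q^2; min AVC = €6 at q = 4. Since P = €159 ≥ min AVC, the firm produces.
MC = 54 - 48q + 9q^2. Setting P = MC and taking the root on the rising branch gives q* = 7.
TR = 159·7 = 1113. TC = 1018 + 231 = 1249. Profit = 1113 − 1249 = -€136.
By producing, the firm covers all variable cost plus €882 of fixed cost; shutting down would lose the full €1018.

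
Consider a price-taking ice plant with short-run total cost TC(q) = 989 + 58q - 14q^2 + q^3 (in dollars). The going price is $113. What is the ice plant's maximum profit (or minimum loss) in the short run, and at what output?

Profit = -$21 at q = 11

AVC = 58 - 14q + q^2 has its minimum $9 at q = 7; price $113 clears that bar, so the firm operates.
With MC = 58 - 28q + 3q^2, P = MC on the upward-sloping part at q* = 11.
TR = 113·11 = 1243. TC = 989 + 275 = 1264. Profit = 1243 − 1264 = -$21.
Shutting down would mean losing the fixed cost of $989, so operating at a loss of $21 is better by $968.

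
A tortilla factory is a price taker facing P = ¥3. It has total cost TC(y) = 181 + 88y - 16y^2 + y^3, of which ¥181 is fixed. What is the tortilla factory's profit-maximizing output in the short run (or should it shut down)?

Shut down

From TC, MC = TC'(y) = 88 - 32y + 3y^2 and AVC = VC/y = 88 - 16y + y^2.
AVC is minimized where dAVC/dy = -16 + 2y = 0, at y = 8; min AVC = 88 - 16·8 + 8^2 = ¥24.
P = ¥3 lies below min AVC = ¥24; no output level covers variable cost.
The firm minimizes its loss by shutting down and losing only its fixed cost of ¥181.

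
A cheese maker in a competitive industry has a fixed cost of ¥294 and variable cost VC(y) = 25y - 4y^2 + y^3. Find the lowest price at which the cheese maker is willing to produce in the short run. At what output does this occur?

¥21 per unit, at y = 2

The shutdown price is the minimum of AVC. VC = 25y - 4y^2 + y^3, so AVC = 25 - 4y + y^2.
dAVC/dy = -4 + 2y = 0 gives y = 2. min AVC = 25 - 4·2 + 2^2 = 21.
The firm shuts down for any P below ¥21.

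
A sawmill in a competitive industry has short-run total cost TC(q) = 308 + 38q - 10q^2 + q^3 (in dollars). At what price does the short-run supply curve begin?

Short-run supply begins at min AVC. From VC = 38q - 10q^2 + q^3, AVC = 38 - 10q + q^2.
dAVC/dq = -10 + 2q = 0 gives q = 5. min AVC = 38 - 10·5 + 5^2 = 13.
So the shutdown price is $13.

$13 per unit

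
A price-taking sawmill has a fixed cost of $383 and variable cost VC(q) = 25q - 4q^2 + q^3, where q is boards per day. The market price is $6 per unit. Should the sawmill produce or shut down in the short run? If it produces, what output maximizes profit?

Variable cost is VC = 25q - 4q^2 + q^3, so AVC = VC/q = 25 - 4q + q^2 and MC = dTC/dq = 25 - 8q + 3q^2.
The AVC parabola has its vertex at q = 4/2 = 2, where AVC = 25 - 4·2 + 2^2 = $21.
With P < min AVC ($6 < $21), every unit sold adds to the loss.
The firm minimizes its loss by shutting down and losing only its fixed cost of $383.

Shut down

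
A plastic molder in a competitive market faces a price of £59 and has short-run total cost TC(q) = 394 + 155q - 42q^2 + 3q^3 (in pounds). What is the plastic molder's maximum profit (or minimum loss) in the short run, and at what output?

Profit = -£10 at q = 8

AVC = 155 - 42q + 3q^2; min AVC = £8 at q = 7. Since P = £59 ≥ min AVC, the firm produces.
MC = 155 - 84q + 9q^2. Setting P = MC and taking the root on the rising branch gives q* = 8.
TR = 59·8 = 472. TC = 394 + 88 = 482. Profit = 472 − 482 = -£10.
Shutting down would mean losing the fixed cost of £394, so operating at a loss of £10 is better by £384.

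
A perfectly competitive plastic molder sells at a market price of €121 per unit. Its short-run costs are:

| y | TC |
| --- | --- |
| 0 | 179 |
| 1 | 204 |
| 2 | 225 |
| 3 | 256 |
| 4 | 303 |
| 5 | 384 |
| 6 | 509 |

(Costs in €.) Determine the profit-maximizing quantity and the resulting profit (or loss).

Profit at each row (π = 121y − TC): y=0: -179; y=1: -83; y=2: 17; y=3: 107; y=4: 181; y=5: 221; y=6: 217.
Profit is maximized at y = 5. AVC there is 205/5 = €41 ≤ P, so producing beats shutting down (which would give -€179).

y = 5; profit = €221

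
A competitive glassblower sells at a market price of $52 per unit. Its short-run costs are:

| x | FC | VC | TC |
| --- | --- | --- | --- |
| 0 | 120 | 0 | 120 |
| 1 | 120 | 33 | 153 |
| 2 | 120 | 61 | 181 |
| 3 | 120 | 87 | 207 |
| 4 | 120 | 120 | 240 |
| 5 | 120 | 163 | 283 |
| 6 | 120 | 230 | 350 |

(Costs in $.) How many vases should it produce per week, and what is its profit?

x = 5; profit = -$23

Tabulate TR − TC: x=0: -120; x=1: -101; x=2: -77; x=3: -51; x=4: -32; x=5: -23; x=6: -38.
Profit is maximized at x = 5. AVC there is 163/5 = $32.60 ≤ P, so producing beats shutting down (which would give -$120).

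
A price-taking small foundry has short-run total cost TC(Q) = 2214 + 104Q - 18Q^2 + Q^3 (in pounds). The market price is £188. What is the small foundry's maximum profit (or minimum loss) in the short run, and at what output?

Profit = -£254 at Q = 14

AVC = 104 - 18Q + Q^2 has its minimum £23 at Q = 9; price £188 clears that bar, so the firm operates.
MC = 104 - 36Q + 3Q^2. Setting P = MC and taking the root on the rising branch gives Q* = 14.
TR = 188·14 = 2632. TC = 2214 + 672 = 2886. Profit = 2632 − 2886 = -£254.
By producing, the firm covers all variable cost plus £1960 of fixed cost; shutting down would lose the full £2214.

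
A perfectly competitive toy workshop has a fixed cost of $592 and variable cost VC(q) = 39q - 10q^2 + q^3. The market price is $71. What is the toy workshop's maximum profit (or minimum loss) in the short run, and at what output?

AVC = 39 - 10q + q^2; min AVC = $14 at q = 5. Since P = $71 ≥ min AVC, the firm produces.
MC = 39 - 20q + 3q^2. Setting P = MC and taking the root on the rising branch gives q* = 8.
TR = 71·8 = 568. TC = 592 + 184 = 776. Profit = 568 − 776 = -$208.
That loss of $208 beats the $592 the firm would lose by shutting down; producing recovers $384 of fixed cost.

Profit = -$208 at q = 8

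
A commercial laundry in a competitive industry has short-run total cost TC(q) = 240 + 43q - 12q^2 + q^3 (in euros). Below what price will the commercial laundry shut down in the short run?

The firm shuts down when price falls below the minimum of average variable cost. AVC = VC/q = 43 - 12q + q^2.
At the minimum of AVC, MC = AVC. MC = 43 - 24q + 3q^2; setting MC = AVC gives 2q^2 - 12q = 0, so q = 6. min AVC = 7.
For P < €7 the firm produces nothing.

€7 per unit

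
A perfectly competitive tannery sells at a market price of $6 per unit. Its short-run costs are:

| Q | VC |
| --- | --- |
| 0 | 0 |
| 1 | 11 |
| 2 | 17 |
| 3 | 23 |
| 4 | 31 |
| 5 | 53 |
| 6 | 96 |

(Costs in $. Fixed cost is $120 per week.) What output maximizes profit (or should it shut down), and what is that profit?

Compute π = P·Q − TC at each output: Q=0: -120; Q=1: -125; Q=2: -125; Q=3: -125; Q=4: -127; Q=5: -143; Q=6: -180.
Profit is highest at Q = 0. Equivalently, the lowest AVC in the table is 23/3 ≈ $7.67 at Q = 3, and P = $6 falls below it — price never covers variable cost, so the firm shuts down and loses only its fixed cost.

Q = 0 (shut down); profit = -$120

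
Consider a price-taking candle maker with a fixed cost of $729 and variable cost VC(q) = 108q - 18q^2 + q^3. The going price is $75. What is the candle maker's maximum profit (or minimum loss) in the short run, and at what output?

Profit = -$245 at q = 11

AVC = 108 - 18q + q^2 has its minimum $27 at q = 9; price $75 clears that bar, so the firm operates.
With MC = 108 - 36q + 3q^2, P = MC on the upward-sloping part at q* = 11.
TR = 75·11 = 825. TC = 729 + 341 = 1070. Profit = 825 − 1070 = -$245.
That loss of $245 beats the $729 the firm would lose by shutting down; producing recovers $484 of fixed cost.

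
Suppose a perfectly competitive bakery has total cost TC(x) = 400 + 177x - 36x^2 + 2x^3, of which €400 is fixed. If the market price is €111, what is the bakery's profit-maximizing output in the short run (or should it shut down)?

From TC, MC = TC'(x) = 177 - 72x + 6x^2 and AVC = VC/x = 177 - 36x + 2x^2.
The AVC parabola has its vertex at x = 36/4 = 9, where AVC = 177 - 36·9 + 2·9^2 = €15.
Because €111 ≥ €15, revenue can cover variable cost; the firm operates.
Set P = MC: 111 = 177 - 72x + 6x^2 → 66 - 72x + 6x^2 = 0. The roots are x = 1 and x = 11; the profit-maximizing output is on the rising part of MC, so x* = 11.
Check: AVC at x = 11 is €23 ≤ P, so revenue covers variable cost.
Profit = P·x − TC = 111·11 − 653 = €568.

Produce at x = 11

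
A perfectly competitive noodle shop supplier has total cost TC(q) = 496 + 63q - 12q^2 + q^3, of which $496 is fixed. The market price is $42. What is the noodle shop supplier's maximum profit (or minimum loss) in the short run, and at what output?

Profit = -$398 at q = 7

AVC = 63 - 12q + q^2 has its minimum $27 at q = 6; price $42 clears that bar, so the firm operates.
With MC = 63 - 24q + 3q^2, P = MC on the upward-sloping part at q* = 7.
TR = 42·7 = 294. TC = 496 + 196 = 692. Profit = 294 − 692 = -$398.
That loss of $398 beats the $496 the firm would lose by shutting down; producing recovers $98 of fixed cost.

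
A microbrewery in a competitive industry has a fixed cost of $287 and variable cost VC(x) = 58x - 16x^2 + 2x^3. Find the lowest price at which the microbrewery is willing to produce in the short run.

Short-run supply begins at min AVC. From VC = 58x - 16x^2 + 2x^3, AVC = 58 - 16x + 2x^2.
At the minimum of AVC, MC = AVC. MC = 58 - 32x + 6x^2; setting MC = AVC gives 4x^2 - 16x = 0, so x = 4. min AVC = 26.
So the shutdown price is $26.

$26 per unit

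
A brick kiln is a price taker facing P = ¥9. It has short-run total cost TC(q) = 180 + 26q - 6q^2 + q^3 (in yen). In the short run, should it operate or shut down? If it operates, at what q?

Variable cost is VC = 26q - 6q^2 + q^3, so AVC = VC/q = 26 - 6q + q^2 and MC = dTC/dq = 26 - 12q + 3q^2.
AVC is minimized where dAVC/dq = -6 + 2q = 0, at q = 3; min AVC = 26 - 6·3 + 3^2 = ¥17.
Since P = ¥9 < min AVC = ¥17, price fails to cover variable cost at any output.
Best response: produce nothing and absorb the ¥180 fixed cost.

Shut down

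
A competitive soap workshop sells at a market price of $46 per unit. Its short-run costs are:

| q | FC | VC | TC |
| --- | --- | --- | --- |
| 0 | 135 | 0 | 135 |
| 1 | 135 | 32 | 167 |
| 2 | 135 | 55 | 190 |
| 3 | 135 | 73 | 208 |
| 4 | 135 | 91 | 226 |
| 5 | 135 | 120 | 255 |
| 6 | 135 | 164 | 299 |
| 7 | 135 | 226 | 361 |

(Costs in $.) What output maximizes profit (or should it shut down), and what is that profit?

Tabulate TR − TC: q=0: -135; q=1: -121; q=2: -98; q=3: -70; q=4: -42; q=5: -25; q=6: -23; q=7: -39.
Profit is maximized at q = 6. AVC there is 164/6 = $27.33 ≤ P, so producing beats shutting down (which would give -$135).

q = 6; profit = -$23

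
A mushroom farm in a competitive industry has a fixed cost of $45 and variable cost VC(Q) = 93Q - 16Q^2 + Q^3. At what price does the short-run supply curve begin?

$29 per unit

The firm shuts down when price falls below the minimum of average variable cost. AVC = VC/Q = 93 - 16Q + Q^2.
At the minimum of AVC, MC = AVC. MC = 93 - 32Q + 3Q^2; setting MC = AVC gives 2Q^2 - 16Q = 0, so Q = 8. min AVC = 29.
For P < $29 the firm produces nothing.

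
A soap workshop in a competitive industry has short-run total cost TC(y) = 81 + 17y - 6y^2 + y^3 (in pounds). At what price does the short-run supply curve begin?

£8 per unit

The shutdown price is the minimum of AVC. VC = 17y - 6y^2 + y^3, so AVC = 17 - 6y + y^2.
dAVC/dy = -6 + 2y = 0 gives y = 3. min AVC = 17 - 6·3 + 3^2 = 8.
The firm shuts down for any P below £8.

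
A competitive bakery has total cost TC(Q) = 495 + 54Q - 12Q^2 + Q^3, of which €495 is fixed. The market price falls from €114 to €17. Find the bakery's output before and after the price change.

Output falls from 10 to 0 (the firm shuts down)

MC = 54 - 24Q + 3Q^2; the shutdown threshold is min AVC = €18 (at Q = 6).
With P = €114 above the shutdown price, P = MC gives Q = 10.
At P = €17 < min AVC = €18, price no longer covers variable cost at any output, so the firm shuts down: Q = 0.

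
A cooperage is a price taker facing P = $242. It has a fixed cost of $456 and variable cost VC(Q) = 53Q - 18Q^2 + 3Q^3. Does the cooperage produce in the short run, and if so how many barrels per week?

Produce at Q = 7

Strip out fixed cost: VC = 53Q - 18Q^2 + 3Q^3. Then AVC = 53 - 18Q + 3Q^2 and MC = 53 - 36Q + 9Q^2.
AVC hits its minimum where MC = AVC, at Q = 3, giving min AVC = 53 - 18·3 + 3·3^2 = $26.
Since P = $242 ≥ min AVC = $26, price covers variable cost and the firm should produce.
P = MC gives -189 - 36Q + 9Q^2 = 0, with roots -3 and 7. Take the larger (rising MC): Q* = 7.
Check: AVC at Q = 7 is $74 ≤ P, so revenue covers variable cost.
Profit = P·Q − TC = 242·7 − 974 = $720.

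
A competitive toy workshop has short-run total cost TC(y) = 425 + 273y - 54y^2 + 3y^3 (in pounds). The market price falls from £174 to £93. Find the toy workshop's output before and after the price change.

Output falls from 11 to 10

MC = 273 - 108y + 9y^2; the shutdown threshold is min AVC = £30 (at y = 9).
At P = £174 ≥ min AVC, set P = MC on the rising branch: y = 11.
At P = £93 ≥ min AVC, set P = MC: y = 10. The firm stays open but cuts output.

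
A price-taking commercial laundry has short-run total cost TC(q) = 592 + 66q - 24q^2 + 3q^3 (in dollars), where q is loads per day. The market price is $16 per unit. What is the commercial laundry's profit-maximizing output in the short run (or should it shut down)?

Variable cost is VC = 66q - 24q^2 + 3q^3, so AVC = VC/q = 66 - 24q + 3q^2 and MC = dTC/dq = 66 - 48q + 9q^2.
The AVC parabola has its vertex at q = 24/6 = 4, where AVC = 66 - 24·4 + 3·4^2 = $18.
Since P = $16 < min AVC = $18, price fails to cover variable cost at any output.
Best response: produce nothing and absorb the $592 fixed cost.

Shut down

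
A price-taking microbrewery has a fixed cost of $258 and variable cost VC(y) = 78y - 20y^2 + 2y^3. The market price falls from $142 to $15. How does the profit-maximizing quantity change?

AVC = 78 - 20y + 2y^2, minimized at y = 5 where min AVC = $28. MC = 78 - 40y + 6y^2.
With P = $142 above the shutdown price, P = MC gives y = 8.
At P = $15 < min AVC = $28, price no longer covers variable cost at any output, so the firm shuts down: y = 0.

Output falls from 8 to 0 (the firm shuts down)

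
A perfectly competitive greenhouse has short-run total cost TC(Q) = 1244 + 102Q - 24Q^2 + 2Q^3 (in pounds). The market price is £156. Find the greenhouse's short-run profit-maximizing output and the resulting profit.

AVC = 102 - 24Q + 2Q^2 has its minimum £30 at Q = 6; price £156 clears that bar, so the firm operates.
With MC = 102 - 48Q + 6Q^2, P = MC on the upward-sloping part at Q* = 9.
TR = 156·9 = 1404. TC = 1244 + 432 = 1676. Profit = 1404 − 1676 = -£272.
Shutting down would mean losing the fixed cost of £1244, so operating at a loss of £272 is better by £972.

Profit = -£272 at Q = 9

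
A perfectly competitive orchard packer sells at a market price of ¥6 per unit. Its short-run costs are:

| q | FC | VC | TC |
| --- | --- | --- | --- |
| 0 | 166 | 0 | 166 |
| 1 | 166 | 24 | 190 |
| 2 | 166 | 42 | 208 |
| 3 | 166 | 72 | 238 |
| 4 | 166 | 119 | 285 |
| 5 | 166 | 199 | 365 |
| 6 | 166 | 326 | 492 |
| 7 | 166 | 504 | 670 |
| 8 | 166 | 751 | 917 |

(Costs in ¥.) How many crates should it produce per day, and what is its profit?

Profit at each row (π = 6q − TC): q=0: -166; q=1: -184; q=2: -196; q=3: -220; q=4: -261; q=5: -335; q=6: -456; q=7: -628; q=8: -869.
Profit is highest at q = 0. Equivalently, the lowest AVC in the table is 42/2 ≈ ¥21 at q = 2, and P = ¥6 falls below it — price never covers variable cost, so the firm shuts down and loses only its fixed cost.

q = 0 (shut down); profit = -¥166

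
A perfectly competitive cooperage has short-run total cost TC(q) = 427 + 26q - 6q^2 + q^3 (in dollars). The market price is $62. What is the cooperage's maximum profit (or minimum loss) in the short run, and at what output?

Profit = -$211 at q = 6

AVC = 26 - 6q + q^2 has its minimum $17 at q = 3; price $62 clears that bar, so the firm operates.
MC = 26 - 12q + 3q^2. Setting P = MC and taking the root on the rising branch gives q* = 6.
TR = 62·6 = 372. TC = 427 + 156 = 583. Profit = 372 − 583 = -$211.
Shutting down would mean losing the fixed cost of $427, so operating at a loss of $211 is better by $216.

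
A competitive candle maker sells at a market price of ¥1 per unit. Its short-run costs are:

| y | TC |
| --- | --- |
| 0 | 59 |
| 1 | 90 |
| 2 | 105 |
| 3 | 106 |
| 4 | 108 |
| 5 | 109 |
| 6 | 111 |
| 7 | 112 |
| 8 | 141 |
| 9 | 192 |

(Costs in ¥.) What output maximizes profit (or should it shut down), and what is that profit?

Profit at each row (π = 1y − TC): y=0: -59; y=1: -89; y=2: -103; y=3: -103; y=4: -104; y=5: -104; y=6: -105; y=7: -105; y=8: -133; y=9: -183.
Profit is highest at y = 0. Equivalently, the lowest AVC in the table is 53/7 ≈ ¥7.57 at y = 7, and P = ¥1 falls below it — price never covers variable cost, so the firm shuts down and loses only its fixed cost.

y = 0 (shut down); profit = -¥59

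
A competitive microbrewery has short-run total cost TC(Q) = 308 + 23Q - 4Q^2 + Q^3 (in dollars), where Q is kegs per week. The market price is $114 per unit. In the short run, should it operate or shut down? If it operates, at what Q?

Produce at Q = 7

Variable cost is VC = 23Q - 4Q^2 + Q^3, so AVC = VC/Q = 23 - 4Q + Q^2 and MC = dTC/dQ = 23 - 8Q + 3Q^2.
The AVC parabola has its vertex at Q = 4/2 = 2, where AVC = 23 - 4·2 + 2^2 = $19.
P = $114 exceeds min AVC = $19, so the firm stays open.
P = MC gives -91 - 8Q + 3Q^2 = 0, with roots -13/3 and 7. Take the larger (rising MC): Q* = 7.
Check: AVC at Q = 7 is $44 ≤ P, so revenue covers variable cost.
Profit = P·Q − TC = 114·7 − 616 = $182.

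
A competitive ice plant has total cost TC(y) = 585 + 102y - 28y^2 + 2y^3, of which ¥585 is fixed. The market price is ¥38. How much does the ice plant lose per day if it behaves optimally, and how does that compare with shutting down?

AVC = 102 - 28y + 2y^2 has its minimum ¥4 at y = 7; price ¥38 clears that bar, so the firm operates.
With MC = 102 - 56y + 6y^2, P = MC on the upward-sloping part at y* = 8.
TR = 38·8 = 304. TC = 585 + 48 = 633. Profit = 304 − 633 = -¥329.
That loss of ¥329 beats the ¥585 the firm would lose by shutting down; producing recovers ¥256 of fixed cost.

Profit = -¥329 at y = 8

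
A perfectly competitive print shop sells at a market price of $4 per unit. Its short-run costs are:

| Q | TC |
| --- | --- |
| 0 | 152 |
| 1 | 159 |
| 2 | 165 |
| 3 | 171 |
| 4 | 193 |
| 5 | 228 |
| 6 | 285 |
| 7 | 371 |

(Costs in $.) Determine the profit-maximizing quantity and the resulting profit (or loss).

Profit at each row (π = 4Q − TC): Q=0: -152; Q=1: -155; Q=2: -157; Q=3: -159; Q=4: -177; Q=5: -208; Q=6: -261; Q=7: -343.
Profit is highest at Q = 0. Equivalently, the lowest AVC in the table is 19/3 ≈ $6.33 at Q = 3, and P = $4 falls below it — price never covers variable cost, so the firm shuts down and loses only its fixed cost.

Q = 0 (shut down); profit = -$152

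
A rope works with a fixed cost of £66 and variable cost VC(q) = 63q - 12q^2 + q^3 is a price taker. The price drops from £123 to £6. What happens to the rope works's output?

Output falls from 10 to 0 (the firm shuts down)

AVC = 63 - 12q + q^2, minimized at q = 6 where min AVC = £27. MC = 63 - 24q + 3q^2.
At P = £123 ≥ min AVC, set P = MC on the rising branch: q = 10.
At P = £6 < min AVC = £27, price no longer covers variable cost at any output, so the firm shuts down: q = 0.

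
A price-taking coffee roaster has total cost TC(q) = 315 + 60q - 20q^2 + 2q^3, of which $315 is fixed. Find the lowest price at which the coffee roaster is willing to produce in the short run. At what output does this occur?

$10 per unit, at q = 5

Short-run supply begins at min AVC. From VC = 60q - 20q^2 + 2q^3, AVC = 60 - 20q + 2q^2.
At the minimum of AVC, MC = AVC. MC = 60 - 40q + 6q^2; setting MC = AVC gives 4q^2 - 20q = 0, so q = 5. min AVC = 10.
The firm shuts down for any P below $10.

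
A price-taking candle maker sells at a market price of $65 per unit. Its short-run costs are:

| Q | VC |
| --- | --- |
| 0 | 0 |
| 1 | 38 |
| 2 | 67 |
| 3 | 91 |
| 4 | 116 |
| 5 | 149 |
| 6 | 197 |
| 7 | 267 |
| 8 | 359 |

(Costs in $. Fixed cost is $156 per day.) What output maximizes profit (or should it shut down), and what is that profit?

Q = 6; profit = $37

Profit at each row (π = 65Q − TC): Q=0: -156; Q=1: -129; Q=2: -93; Q=3: -52; Q=4: -12; Q=5: 20; Q=6: 37; Q=7: 32; Q=8: 5.
Profit is maximized at Q = 6. AVC there is 197/6 = $32.83 ≤ P, so producing beats shutting down (which would give -$156).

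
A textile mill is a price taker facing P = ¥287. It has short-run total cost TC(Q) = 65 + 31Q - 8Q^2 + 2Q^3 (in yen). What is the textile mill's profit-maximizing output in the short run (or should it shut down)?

Produce at Q = 8

From TC, MC = TC'(Q) = 31 - 16Q + 6Q^2 and AVC = VC/Q = 31 - 8Q + 2Q^2.
The AVC parabola has its vertex at Q = 8/4 = 2, where AVC = 31 - 8·2 + 2·2^2 = ¥23.
Because ¥287 ≥ ¥23, revenue can cover variable cost; the firm operates.
Set P = MC: 287 = 31 - 16Q + 6Q^2 → -256 - 16Q + 6Q^2 = 0. The roots are Q = -16/3 and Q = 8; the profit-maximizing output is on the rising part of MC, so Q* = 8.
Check: AVC at Q = 8 is ¥95 ≤ P, so revenue covers variable cost.
Profit = P·Q − TC = 287·8 − 825 = ¥1471.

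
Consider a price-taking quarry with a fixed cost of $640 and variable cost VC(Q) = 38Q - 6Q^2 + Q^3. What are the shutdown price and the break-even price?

Shutdown price = min AVC. AVC = 38 - 6Q + Q^2, with vertex at Q = 3 and minimum $29.
ATC = 640/Q + 38 - 6Q + Q^2. Setting dATC/dQ = −640/Q^2 − 6 + 2Q = 0 gives Q = 8 (since 2·8^3 − 6·8^2 = 640).
min ATC = 640/8 + 38 − 6·8 + 8^2 = $134. That is the break-even price.
For $29 ≤ P < $134 the firm produces at a loss; below $29 it shuts down.

Shutdown price = $29; break-even price = $134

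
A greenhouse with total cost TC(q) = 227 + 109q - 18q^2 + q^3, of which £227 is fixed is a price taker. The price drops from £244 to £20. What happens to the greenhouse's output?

Output falls from 15 to 0 (the firm shuts down)

AVC = 109 - 18q + q^2, minimized at q = 9 where min AVC = £28. MC = 109 - 36q + 3q^2.
With P = £244 above the shutdown price, P = MC gives q = 15.
At P = £20 < min AVC = £28, price no longer covers variable cost at any output, so the firm shuts down: q = 0.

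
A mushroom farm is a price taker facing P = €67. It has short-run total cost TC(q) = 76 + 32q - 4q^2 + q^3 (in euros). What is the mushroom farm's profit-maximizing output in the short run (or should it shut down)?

Produce at q = 5

From TC, MC = TC'(q) = 32 - 8q + 3q^2 and AVC = VC/q = 32 - 4q + q^2.
AVC hits its minimum where MC = AVC, at q = 2, giving min AVC = 32 - 4·2 + 2^2 = €28.
Since P = €67 ≥ min AVC = €28, price covers variable cost and the firm should produce.
P = MC gives -35 - 8q + 3q^2 = 0, with roots -7/3 and 5. Take the larger (rising MC): q* = 5.
Check: AVC at q = 5 is €37 ≤ P, so revenue covers variable cost.
Profit = P·q − TC = 67·5 − 261 = €74.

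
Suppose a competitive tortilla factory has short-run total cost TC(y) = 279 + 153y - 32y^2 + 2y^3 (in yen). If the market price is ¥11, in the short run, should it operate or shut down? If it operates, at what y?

Shut down

Variable cost is VC = 153y - 32y^2 + 2y^3, so AVC = VC/y = 153 - 32y + 2y^2 and MC = dTC/dy = 153 - 64y + 6y^2.
The AVC parabola has its vertex at y = 32/4 = 8, where AVC = 153 - 32·8 + 2·8^2 = ¥25.
With P < min AVC (¥11 < ¥25), every unit sold adds to the loss.
Best response: produce nothing and absorb the ¥279 fixed cost.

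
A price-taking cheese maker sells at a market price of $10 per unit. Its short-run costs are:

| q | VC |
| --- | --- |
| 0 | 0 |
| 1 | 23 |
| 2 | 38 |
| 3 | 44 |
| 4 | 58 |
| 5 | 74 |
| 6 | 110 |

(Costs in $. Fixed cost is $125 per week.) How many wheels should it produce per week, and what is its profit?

q = 0 (shut down); profit = -$125

Tabulate TR − TC: q=0: -125; q=1: -138; q=2: -143; q=3: -139; q=4: -143; q=5: -149; q=6: -175.
Profit is highest at q = 0. Equivalently, the lowest AVC in the table is 58/4 ≈ $14.50 at q = 4, and P = $10 falls below it — price never covers variable cost, so the firm shuts down and loses only its fixed cost.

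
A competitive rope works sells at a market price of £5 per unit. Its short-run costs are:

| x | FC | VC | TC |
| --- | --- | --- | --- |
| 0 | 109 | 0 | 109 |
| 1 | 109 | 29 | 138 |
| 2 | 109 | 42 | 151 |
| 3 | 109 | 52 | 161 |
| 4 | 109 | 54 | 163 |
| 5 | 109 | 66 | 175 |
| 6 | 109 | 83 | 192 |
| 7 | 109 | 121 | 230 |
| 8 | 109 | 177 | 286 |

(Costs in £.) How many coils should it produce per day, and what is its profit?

x = 0 (shut down); profit = -£109

Tabulate TR − TC: x=0: -109; x=1: -133; x=2: -141; x=3: -146; x=4: -143; x=5: -150; x=6: -162; x=7: -195; x=8: -246.
Profit is highest at x = 0. Equivalently, the lowest AVC in the table is 66/5 ≈ £13.20 at x = 5, and P = £5 falls below it — price never covers variable cost, so the firm shuts down and loses only its fixed cost.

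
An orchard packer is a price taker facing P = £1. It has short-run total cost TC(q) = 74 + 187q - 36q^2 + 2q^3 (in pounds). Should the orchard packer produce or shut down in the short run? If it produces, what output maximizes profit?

Shut down

Variable cost is VC = 187q - 36q^2 + 2q^3, so AVC = VC/q = 187 - 36q + 2q^2 and MC = dTC/dq = 187 - 72q + 6q^2.
AVC hits its minimum where MC = AVC, at q = 9, giving min AVC = 187 - 36·9 + 2·9^2 = £25.
Since P = £1 < min AVC = £25, price fails to cover variable cost at any output.
Best response: produce nothing and absorb the £74 fixed cost.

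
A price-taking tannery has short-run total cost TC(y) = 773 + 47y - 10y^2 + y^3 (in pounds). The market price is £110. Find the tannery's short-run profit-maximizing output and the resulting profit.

Profit = -£125 at y = 9

AVC = 47 - 10y + y^2 has its minimum £22 at y = 5; price £110 clears that bar, so the firm operates.
With MC = 47 - 20y + 3y^2, P = MC on the upward-sloping part at y* = 9.
TR = 110·9 = 990. TC = 773 + 342 = 1115. Profit = 990 − 1115 = -£125.
Shutting down would mean losing the fixed cost of £773, so operating at a loss of £125 is better by £648.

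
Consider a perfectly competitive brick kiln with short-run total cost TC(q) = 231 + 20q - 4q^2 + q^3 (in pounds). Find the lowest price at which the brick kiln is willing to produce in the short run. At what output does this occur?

The firm shuts down when price falls below the minimum of average variable cost. AVC = VC/q = 20 - 4q + q^2.
dAVC/dq = -4 + 2q = 0 gives q = 2. min AVC = 20 - 4·2 + 2^2 = 16.
For P < £16 the firm produces nothing.

£16 per unit, at q = 2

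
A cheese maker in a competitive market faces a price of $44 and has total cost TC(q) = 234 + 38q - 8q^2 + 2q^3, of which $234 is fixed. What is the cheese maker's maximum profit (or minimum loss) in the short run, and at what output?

Profit = -$198 at q = 3

AVC = 38 - 8q + 2q^2; min AVC = $30 at q = 2. Since P = $44 ≥ min AVC, the firm produces.
With MC = 38 - 16q + 6q^2, P = MC on the upward-sloping part at q* = 3.
TR = 44·3 = 132. TC = 234 + 96 = 330. Profit = 132 − 330 = -$198.
By producing, the firm covers all variable cost plus $36 of fixed cost; shutting down would lose the full $234.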